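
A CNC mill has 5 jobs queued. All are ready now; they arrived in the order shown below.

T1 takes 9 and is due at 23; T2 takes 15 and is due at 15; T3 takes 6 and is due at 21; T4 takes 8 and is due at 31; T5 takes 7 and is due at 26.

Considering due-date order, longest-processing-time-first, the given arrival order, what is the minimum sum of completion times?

146

EDD (increasing due date): T2 T3 T1 T5 T4.
T2: 0→15
T3: 15→21
T1: 21→30
T5: 30→37
T4: 37→45
Sum = 15+21+30+37+45 = 148.
LPT (decreasing processing time): T2 T1 T4 T5 T3.
T2: 0→15
T1: 15→24
T4: 24→32
T5: 32→39
T3: 39→45
Sum = 15+24+32+39+45 = 155.
FIFO (arrival order): T1 T2 T3 T4 T5.
T1: 0→9
T2: 9→24
T3: 24→30
T4: 30→38
T5: 38→45
Sum = 9+24+30+38+45 = 146.
EDD 148, LPT 155, FIFO 146 → minimum 146.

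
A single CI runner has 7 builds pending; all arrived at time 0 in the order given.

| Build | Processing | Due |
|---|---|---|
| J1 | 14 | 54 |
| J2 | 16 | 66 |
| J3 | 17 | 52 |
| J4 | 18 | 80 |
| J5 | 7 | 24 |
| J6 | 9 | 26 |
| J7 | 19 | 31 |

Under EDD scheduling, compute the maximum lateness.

EDD (increasing due date): J5 J6 J7 J3 J1 J2 J4.
J5: 0→7, due 24, lateness -17
J6: 7→16, due 26, lateness -10
J7: 16→35, due 31, lateness 4
J3: 35→52, due 52, lateness 0
J1: 52→66, due 54, lateness 12
J2: 66→82, due 66, lateness 16
J4: 82→100, due 80, lateness 20
Maximum = 20.

20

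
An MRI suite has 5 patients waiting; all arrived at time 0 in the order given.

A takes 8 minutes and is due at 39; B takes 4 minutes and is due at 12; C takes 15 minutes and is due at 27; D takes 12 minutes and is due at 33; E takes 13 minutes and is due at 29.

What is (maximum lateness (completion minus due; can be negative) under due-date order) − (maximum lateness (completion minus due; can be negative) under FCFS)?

-10

EDD (increasing due date): B C E D A.
B: 0→4, due 12, lateness -8
C: 4→19, due 27, lateness -8
E: 19→32, due 29, lateness 3
D: 32→44, due 33, lateness 11
A: 44→52, due 39, lateness 13
Maximum = 13.
FIFO (arrival order): A B C D E.
A: 0→8, due 39, lateness -31
B: 8→12, due 12, lateness 0
C: 12→27, due 27, lateness 0
D: 27→39, due 33, lateness 6
E: 39→52, due 29, lateness 23
Maximum = 23.
Difference = 13 − 23 = -10.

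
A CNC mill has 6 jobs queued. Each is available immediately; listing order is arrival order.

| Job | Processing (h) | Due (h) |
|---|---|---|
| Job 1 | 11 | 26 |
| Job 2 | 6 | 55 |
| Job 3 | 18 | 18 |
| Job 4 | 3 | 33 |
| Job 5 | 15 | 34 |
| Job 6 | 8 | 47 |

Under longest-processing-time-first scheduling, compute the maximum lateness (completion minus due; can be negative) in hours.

LPT (decreasing processing time): Job 3 Job 5 Job 1 Job 6 Job 2 Job 4.
Job 3: 0→18, due 18, lateness 0
Job 5: 18→33, due 34, lateness -1
Job 1: 33→44, due 26, lateness 18
Job 6: 44→52, due 47, lateness 5
Job 2: 52→58, due 55, lateness 3
Job 4: 58→61, due 33, lateness 28
Maximum = 28.

28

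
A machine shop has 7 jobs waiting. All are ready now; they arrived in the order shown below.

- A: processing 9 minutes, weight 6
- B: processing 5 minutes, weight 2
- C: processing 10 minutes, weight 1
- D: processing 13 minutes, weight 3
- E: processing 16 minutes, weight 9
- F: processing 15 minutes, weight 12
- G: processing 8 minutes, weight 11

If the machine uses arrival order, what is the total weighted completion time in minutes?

2346

FIFO (arrival order): A B C D E F G.
A: finishes 9, weight 6, w·C = 54
B: finishes 14, weight 2, w·C = 28
C: finishes 24, weight 1, w·C = 24
D: finishes 37, weight 3, w·C = 111
E: finishes 53, weight 9, w·C = 477
F: finishes 68, weight 12, w·C = 816
G: finishes 76, weight 11, w·C = 836
Sum = 54+28+24+111+477+816+836 = 2346.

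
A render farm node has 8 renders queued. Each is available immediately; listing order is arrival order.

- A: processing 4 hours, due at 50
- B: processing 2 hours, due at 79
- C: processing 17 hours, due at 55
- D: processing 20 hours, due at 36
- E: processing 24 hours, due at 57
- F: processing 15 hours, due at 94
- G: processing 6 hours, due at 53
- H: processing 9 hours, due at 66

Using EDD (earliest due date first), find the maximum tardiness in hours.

EDD (increasing due date): D A G C E H B F.
D: 0→20, due 36, tardiness 0
A: 20→24, due 50, tardiness 0
G: 24→30, due 53, tardiness 0
C: 30→47, due 55, tardiness 0
E: 47→71, due 57, tardiness 14
H: 71→80, due 66, tardiness 14
B: 80→82, due 79, tardiness 3
F: 82→97, due 94, tardiness 3
Maximum = 14.

14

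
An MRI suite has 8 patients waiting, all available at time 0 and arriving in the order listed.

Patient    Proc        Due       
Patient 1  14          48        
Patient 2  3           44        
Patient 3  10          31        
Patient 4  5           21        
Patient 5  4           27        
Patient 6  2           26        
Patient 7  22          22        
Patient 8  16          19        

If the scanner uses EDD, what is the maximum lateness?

28

EDD (increasing due date): Patient 8 Patient 4 Patient 7 Patient 6 Patient 5 Patient 3 Patient 2 Patient 1.
Patient 8: 0→16, due 19, lateness -3
Patient 4: 16→21, due 21, lateness 0
Patient 7: 21→43, due 22, lateness 21
Patient 6: 43→45, due 26, lateness 19
Patient 5: 45→49, due 27, lateness 22
Patient 3: 49→59, due 31, lateness 28
Patient 2: 59→62, due 44, lateness 18
Patient 1: 62→76, due 48, lateness 28
Maximum = 28.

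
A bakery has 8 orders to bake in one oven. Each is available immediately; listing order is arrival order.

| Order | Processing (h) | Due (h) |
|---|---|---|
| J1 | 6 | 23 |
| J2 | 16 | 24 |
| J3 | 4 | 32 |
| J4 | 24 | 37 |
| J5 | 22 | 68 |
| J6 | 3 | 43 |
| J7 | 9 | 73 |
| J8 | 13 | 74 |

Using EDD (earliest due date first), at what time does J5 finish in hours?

75

EDD (increasing due date): J1 J2 J3 J4 J6 J5 J7 J8.
J1: 0→6
J2: 6→22
J3: 22→26
J4: 26→50
J6: 50→53
J5: 53→75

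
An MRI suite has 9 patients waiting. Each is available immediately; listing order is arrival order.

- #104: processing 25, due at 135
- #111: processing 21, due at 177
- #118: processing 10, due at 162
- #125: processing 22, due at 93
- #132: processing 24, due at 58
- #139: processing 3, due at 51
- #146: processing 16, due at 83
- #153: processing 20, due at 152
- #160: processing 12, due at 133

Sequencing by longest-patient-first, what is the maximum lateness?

LPT (decreasing processing time): #104 #132 #125 #111 #153 #146 #160 #118 #139.
#104: 0→25, due 135, lateness -110
#132: 25→49, due 58, lateness -9
#125: 49→71, due 93, lateness -22
#111: 71→92, due 177, lateness -85
#153: 92→112, due 152, lateness -40
#146: 112→128, due 83, lateness 45
#160: 128→140, due 133, lateness 7
#118: 140→150, due 162, lateness -12
#139: 150→153, due 51, lateness 102
Maximum = 102.

102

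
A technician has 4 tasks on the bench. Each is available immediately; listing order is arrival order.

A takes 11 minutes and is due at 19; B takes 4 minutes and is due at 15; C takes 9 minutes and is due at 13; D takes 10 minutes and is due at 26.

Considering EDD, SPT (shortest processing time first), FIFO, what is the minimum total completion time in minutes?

74

EDD (increasing due date): C B A D.
C: 0→9
B: 9→13
A: 13→24
D: 24→34
Sum = 9+13+24+34 = 80.
SPT (increasing processing time): B C D A.
B: 0→4
C: 4→13
D: 13→23
A: 23→34
Sum = 4+13+23+34 = 74.
FIFO (arrival order): A B C D.
A: 0→11
B: 11→15
C: 15→24
D: 24→34
Sum = 11+15+24+34 = 84.
EDD 80, SPT 74, FIFO 84 → minimum 74.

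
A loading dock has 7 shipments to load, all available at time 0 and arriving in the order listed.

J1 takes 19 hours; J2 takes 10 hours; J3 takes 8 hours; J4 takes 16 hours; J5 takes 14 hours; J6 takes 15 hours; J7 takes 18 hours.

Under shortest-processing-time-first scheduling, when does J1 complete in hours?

100

SPT (increasing processing time): J3 J2 J5 J6 J4 J7 J1.
J3: 0→8
J2: 8→18
J5: 18→32
J6: 32→47
J4: 47→63
J7: 63→81
J1: 81→100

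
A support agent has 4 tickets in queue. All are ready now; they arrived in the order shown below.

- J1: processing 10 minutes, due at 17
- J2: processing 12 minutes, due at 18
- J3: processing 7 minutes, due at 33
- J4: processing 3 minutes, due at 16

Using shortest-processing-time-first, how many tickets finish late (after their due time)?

SPT (increasing processing time): J4 J3 J1 J2.
J4: 0→3, due 16, tardiness 0
J3: 3→10, due 33, tardiness 0
J1: 10→20, due 17, tardiness 3
J2: 20→32, due 18, tardiness 14
Late tickets: 2.

2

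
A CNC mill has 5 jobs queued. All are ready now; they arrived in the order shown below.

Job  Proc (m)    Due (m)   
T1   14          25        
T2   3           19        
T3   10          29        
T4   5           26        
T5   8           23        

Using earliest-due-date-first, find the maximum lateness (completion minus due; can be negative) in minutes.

EDD (increasing due date): T2 T5 T1 T4 T3.
T2: 0→3, due 19, lateness -16
T5: 3→11, due 23, lateness -12
T1: 11→25, due 25, lateness 0
T4: 25→30, due 26, lateness 4
T3: 30→40, due 29, lateness 11
Maximum = 11.

11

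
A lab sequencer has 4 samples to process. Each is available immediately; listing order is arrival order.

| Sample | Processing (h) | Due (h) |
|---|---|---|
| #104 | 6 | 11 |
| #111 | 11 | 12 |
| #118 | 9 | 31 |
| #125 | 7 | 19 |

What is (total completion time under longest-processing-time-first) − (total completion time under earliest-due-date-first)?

LPT (decreasing processing time): #111 #118 #125 #104.
#111: 0→11
#118: 11→20
#125: 20→27
#104: 27→33
Sum = 11+20+27+33 = 91.
EDD (increasing due date): #104 #111 #125 #118.
#104: 0→6
#111: 6→17
#125: 17→24
#118: 24→33
Sum = 6+17+24+33 = 80.
Difference = 91 − 80 = 11.

11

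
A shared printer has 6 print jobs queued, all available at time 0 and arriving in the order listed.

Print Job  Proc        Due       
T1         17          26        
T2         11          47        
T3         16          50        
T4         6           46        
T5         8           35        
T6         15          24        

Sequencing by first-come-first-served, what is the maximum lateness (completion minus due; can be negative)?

FIFO (arrival order): T1 T2 T3 T4 T5 T6.
T1: 0→17, due 26, lateness -9
T2: 17→28, due 47, lateness -19
T3: 28→44, due 50, lateness -6
T4: 44→50, due 46, lateness 4
T5: 50→58, due 35, lateness 23
T6: 58→73, due 24, lateness 49
Maximum = 49.

49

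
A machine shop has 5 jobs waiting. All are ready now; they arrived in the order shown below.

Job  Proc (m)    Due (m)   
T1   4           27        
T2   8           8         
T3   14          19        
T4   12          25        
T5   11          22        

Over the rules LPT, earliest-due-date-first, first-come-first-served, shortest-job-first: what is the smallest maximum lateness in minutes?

22

LPT (decreasing processing time): T3 T4 T5 T2 T1.
T3: 0→14, due 19, lateness -5
T4: 14→26, due 25, lateness 1
T5: 26→37, due 22, lateness 15
T2: 37→45, due 8, lateness 37
T1: 45→49, due 27, lateness 22
Maximum = 37.
EDD (increasing due date): T2 T3 T5 T4 T1.
T2: 0→8, due 8, lateness 0
T3: 8→22, due 19, lateness 3
T5: 22→33, due 22, lateness 11
T4: 33→45, due 25, lateness 20
T1: 45→49, due 27, lateness 22
Maximum = 22.
FIFO (arrival order): T1 T2 T3 T4 T5.
T1: 0→4, due 27, lateness -23
T2: 4→12, due 8, lateness 4
T3: 12→26, due 19, lateness 7
T4: 26→38, due 25, lateness 13
T5: 38→49, due 22, lateness 27
Maximum = 27.
SPT (increasing processing time): T1 T2 T5 T4 T3.
T1: 0→4, due 27, lateness -23
T2: 4→12, due 8, lateness 4
T5: 12→23, due 22, lateness 1
T4: 23→35, due 25, lateness 10
T3: 35→49, due 19, lateness 30
Maximum = 30.
LPT 37, EDD 22, FIFO 27, SPT 30 → minimum 22.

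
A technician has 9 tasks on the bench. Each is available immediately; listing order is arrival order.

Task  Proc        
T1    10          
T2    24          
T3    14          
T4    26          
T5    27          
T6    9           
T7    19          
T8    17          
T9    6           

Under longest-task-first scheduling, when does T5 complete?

27

LPT (decreasing processing time): T5 T4 T2 T7 T8 T3 T1 T6 T9.
T5: 0→27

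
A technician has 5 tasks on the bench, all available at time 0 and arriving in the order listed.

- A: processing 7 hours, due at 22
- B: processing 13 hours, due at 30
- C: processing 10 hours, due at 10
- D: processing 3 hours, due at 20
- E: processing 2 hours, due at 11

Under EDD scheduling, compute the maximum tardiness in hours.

5

EDD (increasing due date): C E D A B.
C: 0→10, due 10, tardiness 0
E: 10→12, due 11, tardiness 1
D: 12→15, due 20, tardiness 0
A: 15→22, due 22, tardiness 0
B: 22→35, due 30, tardiness 5
Maximum = 5.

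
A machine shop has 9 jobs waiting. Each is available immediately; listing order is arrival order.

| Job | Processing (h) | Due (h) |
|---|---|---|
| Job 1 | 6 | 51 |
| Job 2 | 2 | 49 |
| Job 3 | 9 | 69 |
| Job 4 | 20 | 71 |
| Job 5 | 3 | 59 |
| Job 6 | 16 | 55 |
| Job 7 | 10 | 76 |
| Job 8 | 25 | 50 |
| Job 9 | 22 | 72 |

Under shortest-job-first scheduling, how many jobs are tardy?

SPT (increasing processing time): Job 2 Job 5 Job 1 Job 3 Job 7 Job 6 Job 4 Job 9 Job 8.
Job 2: 0→2, due 49, tardiness 0
Job 5: 2→5, due 59, tardiness 0
Job 1: 5→11, due 51, tardiness 0
Job 3: 11→20, due 69, tardiness 0
Job 7: 20→30, due 76, tardiness 0
Job 6: 30→46, due 55, tardiness 0
Job 4: 46→66, due 71, tardiness 0
Job 9: 66→88, due 72, tardiness 16
Job 8: 88→113, due 50, tardiness 63
Late jobs: 2.

2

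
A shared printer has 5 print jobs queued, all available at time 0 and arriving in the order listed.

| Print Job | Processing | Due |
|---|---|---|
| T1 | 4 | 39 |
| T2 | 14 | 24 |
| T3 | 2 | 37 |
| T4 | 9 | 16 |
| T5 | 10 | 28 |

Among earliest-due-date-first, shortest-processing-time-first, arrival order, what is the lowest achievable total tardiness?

EDD (increasing due date): T4 T2 T5 T3 T1.
T4: 0→9, due 16, tardiness 0
T2: 9→23, due 24, tardiness 0
T5: 23→33, due 28, tardiness 5
T3: 33→35, due 37, tardiness 0
T1: 35→39, due 39, tardiness 0
Sum = 0+0+5+0+0 = 5.
SPT (increasing processing time): T3 T1 T4 T5 T2.
T3: 0→2, due 37, tardiness 0
T1: 2→6, due 39, tardiness 0
T4: 6→15, due 16, tardiness 0
T5: 15→25, due 28, tardiness 0
T2: 25→39, due 24, tardiness 15
Sum = 0+0+0+0+15 = 15.
FIFO (arrival order): T1 T2 T3 T4 T5.
T1: 0→4, due 39, tardiness 0
T2: 4→18, due 24, tardiness 0
T3: 18→20, due 37, tardiness 0
T4: 20→29, due 16, tardiness 13
T5: 29→39, due 28, tardiness 11
Sum = 0+0+0+13+11 = 24.
EDD 5, SPT 15, FIFO 24 → minimum 5.

5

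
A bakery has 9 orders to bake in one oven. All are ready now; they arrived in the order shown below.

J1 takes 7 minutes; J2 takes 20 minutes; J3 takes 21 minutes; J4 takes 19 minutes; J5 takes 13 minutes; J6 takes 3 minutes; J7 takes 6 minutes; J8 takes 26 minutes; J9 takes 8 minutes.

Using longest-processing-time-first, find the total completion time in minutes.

789

LPT (decreasing processing time): J8 J3 J2 J4 J5 J9 J1 J7 J6.
J8: 0→26
J3: 26→47
J2: 47→67
J4: 67→86
J5: 86→99
J9: 99→107
J1: 107→114
J7: 114→120
J6: 120→123
Sum = 26+47+67+86+99+107+114+120+123 = 789.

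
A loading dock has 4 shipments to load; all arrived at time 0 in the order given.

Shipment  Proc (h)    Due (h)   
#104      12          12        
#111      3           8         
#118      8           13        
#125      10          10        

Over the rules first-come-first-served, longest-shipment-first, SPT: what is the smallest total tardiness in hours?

32

FIFO (arrival order): #104 #111 #118 #125.
#104: 0→12, due 12, tardiness 0
#111: 12→15, due 8, tardiness 7
#118: 15→23, due 13, tardiness 10
#125: 23→33, due 10, tardiness 23
Sum = 0+7+10+23 = 40.
LPT (decreasing processing time): #104 #125 #118 #111.
#104: 0→12, due 12, tardiness 0
#125: 12→22, due 10, tardiness 12
#118: 22→30, due 13, tardiness 17
#111: 30→33, due 8, tardiness 25
Sum = 0+12+17+25 = 54.
SPT (increasing processing time): #111 #118 #125 #104.
#111: 0→3, due 8, tardiness 0
#118: 3→11, due 13, tardiness 0
#125: 11→21, due 10, tardiness 11
#104: 21→33, due 12, tardiness 21
Sum = 0+0+11+21 = 32.
FIFO 40, LPT 54, SPT 32 → minimum 32.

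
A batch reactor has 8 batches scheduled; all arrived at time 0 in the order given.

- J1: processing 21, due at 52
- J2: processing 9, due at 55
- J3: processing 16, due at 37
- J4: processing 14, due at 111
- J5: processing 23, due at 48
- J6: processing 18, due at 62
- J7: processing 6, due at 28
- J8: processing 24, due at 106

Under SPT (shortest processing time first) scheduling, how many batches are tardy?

5

SPT (increasing processing time): J7 J2 J4 J3 J6 J1 J5 J8.
J7: 0→6, due 28, tardiness 0
J2: 6→15, due 55, tardiness 0
J4: 15→29, due 111, tardiness 0
J3: 29→45, due 37, tardiness 8
J6: 45→63, due 62, tardiness 1
J1: 63→84, due 52, tardiness 32
J5: 84→107, due 48, tardiness 59
J8: 107→131, due 106, tardiness 25
Late batches: 5.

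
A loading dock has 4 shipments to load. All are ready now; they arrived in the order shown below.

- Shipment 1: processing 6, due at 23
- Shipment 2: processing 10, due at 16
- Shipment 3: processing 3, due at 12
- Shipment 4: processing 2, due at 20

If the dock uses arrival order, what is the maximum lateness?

FIFO (arrival order): Shipment 1 Shipment 2 Shipment 3 Shipment 4.
Shipment 1: 0→6, due 23, lateness -17
Shipment 2: 6→16, due 16, lateness 0
Shipment 3: 16→19, due 12, lateness 7
Shipment 4: 19→21, due 20, lateness 1
Maximum = 7.

7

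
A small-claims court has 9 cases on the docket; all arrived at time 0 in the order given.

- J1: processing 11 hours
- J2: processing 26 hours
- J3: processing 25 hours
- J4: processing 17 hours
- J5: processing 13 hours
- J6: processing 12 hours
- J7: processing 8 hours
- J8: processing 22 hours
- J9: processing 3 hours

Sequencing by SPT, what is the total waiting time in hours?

SPT (increasing processing time): J9 J7 J1 J6 J5 J4 J8 J3 J2.
J9: waits 0, runs 0→3
J7: waits 3, runs 3→11
J1: waits 11, runs 11→22
J6: waits 22, runs 22→34
J5: waits 34, runs 34→47
J4: waits 47, runs 47→64
J8: waits 64, runs 64→86
J3: waits 86, runs 86→111
J2: waits 111, runs 111→137
Sum = 0+3+11+22+34+47+64+86+111 = 378.

378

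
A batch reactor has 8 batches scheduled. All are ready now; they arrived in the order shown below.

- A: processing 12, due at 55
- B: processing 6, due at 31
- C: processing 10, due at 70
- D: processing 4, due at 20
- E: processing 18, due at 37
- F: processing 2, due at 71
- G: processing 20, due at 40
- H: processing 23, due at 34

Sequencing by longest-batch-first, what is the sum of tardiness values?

213

LPT (decreasing processing time): H G E A C B D F.
H: 0→23, due 34, tardiness 0
G: 23→43, due 40, tardiness 3
E: 43→61, due 37, tardiness 24
A: 61→73, due 55, tardiness 18
C: 73→83, due 70, tardiness 13
B: 83→89, due 31, tardiness 58
D: 89→93, due 20, tardiness 73
F: 93→95, due 71, tardiness 24
Sum = 0+3+24+18+13+58+73+24 = 213.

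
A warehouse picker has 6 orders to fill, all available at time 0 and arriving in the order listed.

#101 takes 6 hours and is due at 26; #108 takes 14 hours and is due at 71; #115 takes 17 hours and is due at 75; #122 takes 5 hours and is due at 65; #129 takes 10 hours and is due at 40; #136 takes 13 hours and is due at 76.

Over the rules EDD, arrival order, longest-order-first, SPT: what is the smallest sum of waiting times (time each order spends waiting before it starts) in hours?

EDD (increasing due date): #101 #129 #122 #108 #115 #136.
#101: waits 0, runs 0→6
#129: waits 6, runs 6→16
#122: waits 16, runs 16→21
#108: waits 21, runs 21→35
#115: waits 35, runs 35→52
#136: waits 52, runs 52→65
Sum = 0+6+16+21+35+52 = 130.
FIFO (arrival order): #101 #108 #115 #122 #129 #136.
#101: waits 0, runs 0→6
#108: waits 6, runs 6→20
#115: waits 20, runs 20→37
#122: waits 37, runs 37→42
#129: waits 42, runs 42→52
#136: waits 52, runs 52→65
Sum = 0+6+20+37+42+52 = 157.
LPT (decreasing processing time): #115 #108 #136 #129 #101 #122.
#115: waits 0, runs 0→17
#108: waits 17, runs 17→31
#136: waits 31, runs 31→44
#129: waits 44, runs 44→54
#101: waits 54, runs 54→60
#122: waits 60, runs 60→65
Sum = 0+17+31+44+54+60 = 206.
SPT (increasing processing time): #122 #101 #129 #136 #108 #115.
#122: waits 0, runs 0→5
#101: waits 5, runs 5→11
#129: waits 11, runs 11→21
#136: waits 21, runs 21→34
#108: waits 34, runs 34→48
#115: waits 48, runs 48→65
Sum = 0+5+11+21+34+48 = 119.
EDD 130, FIFO 157, LPT 206, SPT 119 → minimum 119.

119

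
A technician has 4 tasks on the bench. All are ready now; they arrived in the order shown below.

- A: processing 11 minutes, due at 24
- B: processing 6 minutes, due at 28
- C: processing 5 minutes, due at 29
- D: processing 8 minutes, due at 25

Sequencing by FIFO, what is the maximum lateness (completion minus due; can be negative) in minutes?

5

FIFO (arrival order): A B C D.
A: 0→11, due 24, lateness -13
B: 11→17, due 28, lateness -11
C: 17→22, due 29, lateness -7
D: 22→30, due 25, lateness 5
Maximum = 5.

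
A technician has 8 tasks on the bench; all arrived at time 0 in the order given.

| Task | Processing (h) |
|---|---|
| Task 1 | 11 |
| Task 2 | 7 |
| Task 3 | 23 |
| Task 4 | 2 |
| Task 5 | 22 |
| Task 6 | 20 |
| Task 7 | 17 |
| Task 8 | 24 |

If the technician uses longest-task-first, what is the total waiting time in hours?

576

LPT (decreasing processing time): Task 8 Task 3 Task 5 Task 6 Task 7 Task 1 Task 2 Task 4.
Task 8: waits 0, runs 0→24
Task 3: waits 24, runs 24→47
Task 5: waits 47, runs 47→69
Task 6: waits 69, runs 69→89
Task 7: waits 89, runs 89→106
Task 1: waits 106, runs 106→117
Task 2: waits 117, runs 117→124
Task 4: waits 124, runs 124→126
Sum = 0+24+47+69+89+106+117+124 = 576.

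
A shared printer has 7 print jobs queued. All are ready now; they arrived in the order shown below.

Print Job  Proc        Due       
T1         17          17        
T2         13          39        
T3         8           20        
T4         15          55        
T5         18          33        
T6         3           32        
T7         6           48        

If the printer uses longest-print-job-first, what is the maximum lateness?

LPT (decreasing processing time): T5 T1 T4 T2 T3 T7 T6.
T5: 0→18, due 33, lateness -15
T1: 18→35, due 17, lateness 18
T4: 35→50, due 55, lateness -5
T2: 50→63, due 39, lateness 24
T3: 63→71, due 20, lateness 51
T7: 71→77, due 48, lateness 29
T6: 77→80, due 32, lateness 48
Maximum = 51.

51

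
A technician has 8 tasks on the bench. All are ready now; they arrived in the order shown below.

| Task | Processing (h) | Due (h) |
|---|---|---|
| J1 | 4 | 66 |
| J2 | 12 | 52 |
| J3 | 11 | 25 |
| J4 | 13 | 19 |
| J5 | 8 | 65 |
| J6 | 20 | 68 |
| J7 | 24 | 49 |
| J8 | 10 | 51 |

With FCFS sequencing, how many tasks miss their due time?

FIFO (arrival order): J1 J2 J3 J4 J5 J6 J7 J8.
J1: 0→4, due 66, tardiness 0
J2: 4→16, due 52, tardiness 0
J3: 16→27, due 25, tardiness 2
J4: 27→40, due 19, tardiness 21
J5: 40→48, due 65, tardiness 0
J6: 48→68, due 68, tardiness 0
J7: 68→92, due 49, tardiness 43
J8: 92→102, due 51, tardiness 51
Late tasks: 4.

4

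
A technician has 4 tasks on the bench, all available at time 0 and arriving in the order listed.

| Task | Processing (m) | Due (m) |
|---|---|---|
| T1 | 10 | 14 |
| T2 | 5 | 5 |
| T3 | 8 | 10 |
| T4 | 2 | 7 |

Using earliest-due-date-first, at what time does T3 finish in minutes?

15

EDD (increasing due date): T2 T4 T3 T1.
T2: 0→5
T4: 5→7
T3: 7→15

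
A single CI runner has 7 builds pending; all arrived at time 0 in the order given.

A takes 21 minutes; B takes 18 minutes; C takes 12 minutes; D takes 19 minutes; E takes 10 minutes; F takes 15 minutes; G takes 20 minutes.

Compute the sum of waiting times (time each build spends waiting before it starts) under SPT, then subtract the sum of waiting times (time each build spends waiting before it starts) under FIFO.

-64

SPT (increasing processing time): E C F B D G A.
E: waits 0, runs 0→10
C: waits 10, runs 10→22
F: waits 22, runs 22→37
B: waits 37, runs 37→55
D: waits 55, runs 55→74
G: waits 74, runs 74→94
A: waits 94, runs 94→115
Sum = 0+10+22+37+55+74+94 = 292.
FIFO (arrival order): A B C D E F G.
A: waits 0, runs 0→21
B: waits 21, runs 21→39
C: waits 39, runs 39→51
D: waits 51, runs 51→70
E: waits 70, runs 70→80
F: waits 80, runs 80→95
G: waits 95, runs 95→115
Sum = 0+21+39+51+70+80+95 = 356.
Difference = 292 − 356 = -64.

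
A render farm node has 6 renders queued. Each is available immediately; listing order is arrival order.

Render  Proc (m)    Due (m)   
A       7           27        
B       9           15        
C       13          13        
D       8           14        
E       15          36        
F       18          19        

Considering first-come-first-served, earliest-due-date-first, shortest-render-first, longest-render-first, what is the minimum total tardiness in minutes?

101

FIFO (arrival order): A B C D E F.
A: 0→7, due 27, tardiness 0
B: 7→16, due 15, tardiness 1
C: 16→29, due 13, tardiness 16
D: 29→37, due 14, tardiness 23
E: 37→52, due 36, tardiness 16
F: 52→70, due 19, tardiness 51
Sum = 0+1+16+23+16+51 = 107.
EDD (increasing due date): C D B F A E.
C: 0→13, due 13, tardiness 0
D: 13→21, due 14, tardiness 7
B: 21→30, due 15, tardiness 15
F: 30→48, due 19, tardiness 29
A: 48→55, due 27, tardiness 28
E: 55→70, due 36, tardiness 34
Sum = 0+7+15+29+28+34 = 113.
SPT (increasing processing time): A D B C E F.
A: 0→7, due 27, tardiness 0
D: 7→15, due 14, tardiness 1
B: 15→24, due 15, tardiness 9
C: 24→37, due 13, tardiness 24
E: 37→52, due 36, tardiness 16
F: 52→70, due 19, tardiness 51
Sum = 0+1+9+24+16+51 = 101.
LPT (decreasing processing time): F E C B D A.
F: 0→18, due 19, tardiness 0
E: 18→33, due 36, tardiness 0
C: 33→46, due 13, tardiness 33
B: 46→55, due 15, tardiness 40
D: 55→63, due 14, tardiness 49
A: 63→70, due 27, tardiness 43
Sum = 0+0+33+40+49+43 = 165.
FIFO 107, EDD 113, SPT 101, LPT 165 → minimum 101.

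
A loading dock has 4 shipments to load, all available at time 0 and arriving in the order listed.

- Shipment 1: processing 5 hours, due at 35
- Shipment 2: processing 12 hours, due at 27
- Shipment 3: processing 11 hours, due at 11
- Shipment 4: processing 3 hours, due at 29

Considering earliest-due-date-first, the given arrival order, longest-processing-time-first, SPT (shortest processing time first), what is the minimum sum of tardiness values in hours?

0

EDD (increasing due date): Shipment 3 Shipment 2 Shipment 4 Shipment 1.
Shipment 3: 0→11, due 11, tardiness 0
Shipment 2: 11→23, due 27, tardiness 0
Shipment 4: 23→26, due 29, tardiness 0
Shipment 1: 26→31, due 35, tardiness 0
Sum = 0+0+0+0 = 0.
FIFO (arrival order): Shipment 1 Shipment 2 Shipment 3 Shipment 4.
Shipment 1: 0→5, due 35, tardiness 0
Shipment 2: 5→17, due 27, tardiness 0
Shipment 3: 17→28, due 11, tardiness 17
Shipment 4: 28→31, due 29, tardiness 2
Sum = 0+0+17+2 = 19.
LPT (decreasing processing time): Shipment 2 Shipment 3 Shipment 1 Shipment 4.
Shipment 2: 0→12, due 27, tardiness 0
Shipment 3: 12→23, due 11, tardiness 12
Shipment 1: 23→28, due 35, tardiness 0
Shipment 4: 28→31, due 29, tardiness 2
Sum = 0+12+0+2 = 14.
SPT (increasing processing time): Shipment 4 Shipment 1 Shipment 3 Shipment 2.
Shipment 4: 0→3, due 29, tardiness 0
Shipment 1: 3→8, due 35, tardiness 0
Shipment 3: 8→19, due 11, tardiness 8
Shipment 2: 19→31, due 27, tardiness 4
Sum = 0+0+8+4 = 12.
EDD 0, FIFO 19, LPT 14, SPT 12 → minimum 0.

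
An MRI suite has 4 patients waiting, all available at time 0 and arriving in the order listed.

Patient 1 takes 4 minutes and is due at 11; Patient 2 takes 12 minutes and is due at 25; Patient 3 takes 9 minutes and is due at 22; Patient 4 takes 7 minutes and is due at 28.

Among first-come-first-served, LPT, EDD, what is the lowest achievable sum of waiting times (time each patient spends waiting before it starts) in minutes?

42

FIFO (arrival order): Patient 1 Patient 2 Patient 3 Patient 4.
Patient 1: waits 0, runs 0→4
Patient 2: waits 4, runs 4→16
Patient 3: waits 16, runs 16→25
Patient 4: waits 25, runs 25→32
Sum = 0+4+16+25 = 45.
LPT (decreasing processing time): Patient 2 Patient 3 Patient 4 Patient 1.
Patient 2: waits 0, runs 0→12
Patient 3: waits 12, runs 12→21
Patient 4: waits 21, runs 21→28
Patient 1: waits 28, runs 28→32
Sum = 0+12+21+28 = 61.
EDD (increasing due date): Patient 1 Patient 3 Patient 2 Patient 4.
Patient 1: waits 0, runs 0→4
Patient 3: waits 4, runs 4→13
Patient 2: waits 13, runs 13→25
Patient 4: waits 25, runs 25→32
Sum = 0+4+13+25 = 42.
FIFO 45, LPT 61, EDD 42 → minimum 42.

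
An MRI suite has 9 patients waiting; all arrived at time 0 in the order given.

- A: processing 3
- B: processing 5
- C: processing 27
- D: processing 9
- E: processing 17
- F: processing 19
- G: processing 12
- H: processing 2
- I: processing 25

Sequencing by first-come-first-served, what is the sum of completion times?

536

FIFO (arrival order): A B C D E F G H I.
A: 0→3
B: 3→8
C: 8→35
D: 35→44
E: 44→61
F: 61→80
G: 80→92
H: 92→94
I: 94→119
Sum = 3+8+35+44+61+80+92+94+119 = 536.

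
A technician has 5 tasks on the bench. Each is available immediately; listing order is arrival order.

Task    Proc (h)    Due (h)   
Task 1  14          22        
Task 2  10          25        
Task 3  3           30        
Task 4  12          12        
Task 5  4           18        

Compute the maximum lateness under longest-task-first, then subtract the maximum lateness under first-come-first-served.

LPT (decreasing processing time): Task 1 Task 4 Task 2 Task 5 Task 3.
Task 1: 0→14, due 22, lateness -8
Task 4: 14→26, due 12, lateness 14
Task 2: 26→36, due 25, lateness 11
Task 5: 36→40, due 18, lateness 22
Task 3: 40→43, due 30, lateness 13
Maximum = 22.
FIFO (arrival order): Task 1 Task 2 Task 3 Task 4 Task 5.
Task 1: 0→14, due 22, lateness -8
Task 2: 14→24, due 25, lateness -1
Task 3: 24→27, due 30, lateness -3
Task 4: 27→39, due 12, lateness 27
Task 5: 39→43, due 18, lateness 25
Maximum = 27.
Difference = 22 − 27 = -5.

-5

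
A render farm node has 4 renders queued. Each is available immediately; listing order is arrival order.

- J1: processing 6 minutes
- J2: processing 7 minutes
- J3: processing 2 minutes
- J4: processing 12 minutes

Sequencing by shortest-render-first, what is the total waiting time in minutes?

SPT (increasing processing time): J3 J1 J2 J4.
J3: waits 0, runs 0→2
J1: waits 2, runs 2→8
J2: waits 8, runs 8→15
J4: waits 15, runs 15→27
Sum = 0+2+8+15 = 25.

25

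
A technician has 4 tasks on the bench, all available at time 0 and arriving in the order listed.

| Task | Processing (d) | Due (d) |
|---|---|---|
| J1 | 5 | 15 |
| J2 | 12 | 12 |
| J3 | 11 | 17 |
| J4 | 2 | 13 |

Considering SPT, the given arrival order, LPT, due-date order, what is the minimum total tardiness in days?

SPT (increasing processing time): J4 J1 J3 J2.
J4: 0→2, due 13, tardiness 0
J1: 2→7, due 15, tardiness 0
J3: 7→18, due 17, tardiness 1
J2: 18→30, due 12, tardiness 18
Sum = 0+0+1+18 = 19.
FIFO (arrival order): J1 J2 J3 J4.
J1: 0→5, due 15, tardiness 0
J2: 5→17, due 12, tardiness 5
J3: 17→28, due 17, tardiness 11
J4: 28→30, due 13, tardiness 17
Sum = 0+5+11+17 = 33.
LPT (decreasing processing time): J2 J3 J1 J4.
J2: 0→12, due 12, tardiness 0
J3: 12→23, due 17, tardiness 6
J1: 23→28, due 15, tardiness 13
J4: 28→30, due 13, tardiness 17
Sum = 0+6+13+17 = 36.
EDD (increasing due date): J2 J4 J1 J3.
J2: 0→12, due 12, tardiness 0
J4: 12→14, due 13, tardiness 1
J1: 14→19, due 15, tardiness 4
J3: 19→30, due 17, tardiness 13
Sum = 0+1+4+13 = 18.
SPT 19, FIFO 33, LPT 36, EDD 18 → minimum 18.

18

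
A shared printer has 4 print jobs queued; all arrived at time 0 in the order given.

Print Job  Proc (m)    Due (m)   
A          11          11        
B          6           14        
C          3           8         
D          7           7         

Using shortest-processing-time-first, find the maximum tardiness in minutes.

16

SPT (increasing processing time): C B D A.
C: 0→3, due 8, tardiness 0
B: 3→9, due 14, tardiness 0
D: 9→16, due 7, tardiness 9
A: 16→27, due 11, tardiness 16
Maximum = 16.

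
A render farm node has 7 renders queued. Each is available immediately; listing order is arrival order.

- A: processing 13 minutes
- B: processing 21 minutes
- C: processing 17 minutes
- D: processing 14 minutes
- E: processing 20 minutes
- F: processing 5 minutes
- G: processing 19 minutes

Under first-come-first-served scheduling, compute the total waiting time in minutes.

FIFO (arrival order): A B C D E F G.
A: waits 0, runs 0→13
B: waits 13, runs 13→34
C: waits 34, runs 34→51
D: waits 51, runs 51→65
E: waits 65, runs 65→85
F: waits 85, runs 85→90
G: waits 90, runs 90→109
Sum = 0+13+34+51+65+85+90 = 338.

338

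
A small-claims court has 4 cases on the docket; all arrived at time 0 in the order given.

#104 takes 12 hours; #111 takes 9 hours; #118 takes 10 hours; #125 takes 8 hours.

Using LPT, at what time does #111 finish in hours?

LPT (decreasing processing time): #104 #118 #111 #125.
#104: 0→12
#118: 12→22
#111: 22→31

31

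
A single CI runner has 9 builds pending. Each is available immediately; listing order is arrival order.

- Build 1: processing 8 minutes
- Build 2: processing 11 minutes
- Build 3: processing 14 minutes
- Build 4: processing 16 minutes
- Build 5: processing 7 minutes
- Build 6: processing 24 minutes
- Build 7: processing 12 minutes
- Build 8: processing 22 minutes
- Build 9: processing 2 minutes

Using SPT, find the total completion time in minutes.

SPT (increasing processing time): Build 9 Build 5 Build 1 Build 2 Build 7 Build 3 Build 4 Build 8 Build 6.
Build 9: 0→2
Build 5: 2→9
Build 1: 9→17
Build 2: 17→28
Build 7: 28→40
Build 3: 40→54
Build 4: 54→70
Build 8: 70→92
Build 6: 92→116
Sum = 2+9+17+28+40+54+70+92+116 = 428.

428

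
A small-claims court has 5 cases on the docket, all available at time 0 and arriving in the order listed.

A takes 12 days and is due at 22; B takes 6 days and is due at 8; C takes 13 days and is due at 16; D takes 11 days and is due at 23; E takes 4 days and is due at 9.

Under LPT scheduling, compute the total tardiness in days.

87

LPT (decreasing processing time): C A D B E.
C: 0→13, due 16, tardiness 0
A: 13→25, due 22, tardiness 3
D: 25→36, due 23, tardiness 13
B: 36→42, due 8, tardiness 34
E: 42→46, due 9, tardiness 37
Sum = 0+3+13+34+37 = 87.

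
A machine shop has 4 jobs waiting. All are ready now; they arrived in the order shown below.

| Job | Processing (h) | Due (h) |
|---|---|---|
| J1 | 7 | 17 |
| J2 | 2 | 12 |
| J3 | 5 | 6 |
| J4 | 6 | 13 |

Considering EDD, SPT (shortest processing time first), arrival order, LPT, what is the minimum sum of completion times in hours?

42

EDD (increasing due date): J3 J2 J4 J1.
J3: 0→5
J2: 5→7
J4: 7→13
J1: 13→20
Sum = 5+7+13+20 = 45.
SPT (increasing processing time): J2 J3 J4 J1.
J2: 0→2
J3: 2→7
J4: 7→13
J1: 13→20
Sum = 2+7+13+20 = 42.
FIFO (arrival order): J1 J2 J3 J4.
J1: 0→7
J2: 7→9
J3: 9→14
J4: 14→20
Sum = 7+9+14+20 = 50.
LPT (decreasing processing time): J1 J4 J3 J2.
J1: 0→7
J4: 7→13
J3: 13→18
J2: 18→20
Sum = 7+13+18+20 = 58.
EDD 45, SPT 42, FIFO 50, LPT 58 → minimum 42.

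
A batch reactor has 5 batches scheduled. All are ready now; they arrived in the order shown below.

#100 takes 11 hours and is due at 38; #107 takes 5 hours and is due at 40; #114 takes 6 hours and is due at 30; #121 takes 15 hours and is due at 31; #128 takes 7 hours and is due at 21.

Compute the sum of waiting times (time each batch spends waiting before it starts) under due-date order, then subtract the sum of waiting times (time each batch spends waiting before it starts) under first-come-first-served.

1

EDD (increasing due date): #128 #114 #121 #100 #107.
#128: waits 0, runs 0→7
#114: waits 7, runs 7→13
#121: waits 13, runs 13→28
#100: waits 28, runs 28→39
#107: waits 39, runs 39→44
Sum = 0+7+13+28+39 = 87.
FIFO (arrival order): #100 #107 #114 #121 #128.
#100: waits 0, runs 0→11
#107: waits 11, runs 11→16
#114: waits 16, runs 16→22
#121: waits 22, runs 22→37
#128: waits 37, runs 37→44
Sum = 0+11+16+22+37 = 86.
Difference = 87 − 86 = 1.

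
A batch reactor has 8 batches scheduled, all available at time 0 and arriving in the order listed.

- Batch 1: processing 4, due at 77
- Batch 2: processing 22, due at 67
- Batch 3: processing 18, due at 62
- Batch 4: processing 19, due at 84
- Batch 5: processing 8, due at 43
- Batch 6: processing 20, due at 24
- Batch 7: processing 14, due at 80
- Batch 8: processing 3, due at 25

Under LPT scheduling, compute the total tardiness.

217

LPT (decreasing processing time): Batch 2 Batch 6 Batch 4 Batch 3 Batch 7 Batch 5 Batch 1 Batch 8.
Batch 2: 0→22, due 67, tardiness 0
Batch 6: 22→42, due 24, tardiness 18
Batch 4: 42→61, due 84, tardiness 0
Batch 3: 61→79, due 62, tardiness 17
Batch 7: 79→93, due 80, tardiness 13
Batch 5: 93→101, due 43, tardiness 58
Batch 1: 101→105, due 77, tardiness 28
Batch 8: 105→108, due 25, tardiness 83
Sum = 0+18+0+17+13+58+28+83 = 217.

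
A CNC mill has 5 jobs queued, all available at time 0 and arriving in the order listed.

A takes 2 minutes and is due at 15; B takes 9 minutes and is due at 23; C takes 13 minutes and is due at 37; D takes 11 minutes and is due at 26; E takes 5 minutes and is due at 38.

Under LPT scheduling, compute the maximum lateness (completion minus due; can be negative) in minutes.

LPT (decreasing processing time): C D B E A.
C: 0→13, due 37, lateness -24
D: 13→24, due 26, lateness -2
B: 24→33, due 23, lateness 10
E: 33→38, due 38, lateness 0
A: 38→40, due 15, lateness 25
Maximum = 25.

25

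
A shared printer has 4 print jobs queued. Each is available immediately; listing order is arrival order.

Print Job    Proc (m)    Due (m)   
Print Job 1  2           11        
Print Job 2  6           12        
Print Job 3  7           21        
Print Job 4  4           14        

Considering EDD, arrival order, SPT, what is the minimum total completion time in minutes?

39

EDD (increasing due date): Print Job 1 Print Job 2 Print Job 4 Print Job 3.
Print Job 1: 0→2
Print Job 2: 2→8
Print Job 4: 8→12
Print Job 3: 12→19
Sum = 2+8+12+19 = 41.
FIFO (arrival order): Print Job 1 Print Job 2 Print Job 3 Print Job 4.
Print Job 1: 0→2
Print Job 2: 2→8
Print Job 3: 8→15
Print Job 4: 15→19
Sum = 2+8+15+19 = 44.
SPT (increasing processing time): Print Job 1 Print Job 4 Print Job 2 Print Job 3.
Print Job 1: 0→2
Print Job 4: 2→6
Print Job 2: 6→12
Print Job 3: 12→19
Sum = 2+6+12+19 = 39.
EDD 41, FIFO 44, SPT 39 → minimum 39.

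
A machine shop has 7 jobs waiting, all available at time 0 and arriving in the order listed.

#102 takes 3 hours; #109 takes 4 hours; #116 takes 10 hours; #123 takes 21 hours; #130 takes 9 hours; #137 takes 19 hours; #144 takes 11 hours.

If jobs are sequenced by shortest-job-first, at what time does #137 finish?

56

SPT (increasing processing time): #102 #109 #130 #116 #144 #137 #123.
#102: 0→3
#109: 3→7
#130: 7→16
#116: 16→26
#144: 26→37
#137: 37→56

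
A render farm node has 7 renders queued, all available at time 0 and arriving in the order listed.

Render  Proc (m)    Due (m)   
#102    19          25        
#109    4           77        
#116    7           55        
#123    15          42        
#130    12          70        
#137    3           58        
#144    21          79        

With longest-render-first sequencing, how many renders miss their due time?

LPT (decreasing processing time): #144 #102 #123 #130 #116 #109 #137.
#144: 0→21, due 79, tardiness 0
#102: 21→40, due 25, tardiness 15
#123: 40→55, due 42, tardiness 13
#130: 55→67, due 70, tardiness 0
#116: 67→74, due 55, tardiness 19
#109: 74→78, due 77, tardiness 1
#137: 78→81, due 58, tardiness 23
Late renders: 5.

5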